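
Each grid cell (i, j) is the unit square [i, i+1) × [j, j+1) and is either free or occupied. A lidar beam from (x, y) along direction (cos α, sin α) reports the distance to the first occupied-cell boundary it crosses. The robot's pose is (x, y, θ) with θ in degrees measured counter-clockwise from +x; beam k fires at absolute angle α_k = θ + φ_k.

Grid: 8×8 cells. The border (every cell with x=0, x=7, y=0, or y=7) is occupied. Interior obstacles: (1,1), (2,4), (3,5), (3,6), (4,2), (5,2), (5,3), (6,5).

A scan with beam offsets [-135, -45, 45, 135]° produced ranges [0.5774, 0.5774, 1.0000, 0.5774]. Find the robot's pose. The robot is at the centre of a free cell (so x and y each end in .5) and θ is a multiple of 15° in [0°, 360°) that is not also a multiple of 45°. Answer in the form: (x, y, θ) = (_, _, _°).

(x, y, θ) = (6.5, 6.5, 105°)

Candidates: 28 free-cell centres × 16 headings = 448 poses. Raycast each; keep the one whose scan matches to 4 dp.
  (3.5, 1.5, 345°): beam 1 = 1.0000 ≠ 0.5774 ✗
  (4.5, 5.5, 75°): beam 1 = 1.7321 ≠ 0.5774 ✗
  (4.5, 1.5, 345°): beam 1 = 1.0000 ≠ 0.5774 ✗
  (5.5, 5.5, 150°): beam 1 = 0.5176 ≠ 0.5774 ✗
  …
  (6.5, 6.5, 105°): r_1=0.5774, r_2=0.5774, r_3=1.0000, r_4=0.5774 — all match ✓
No second candidate reproduces the full scan.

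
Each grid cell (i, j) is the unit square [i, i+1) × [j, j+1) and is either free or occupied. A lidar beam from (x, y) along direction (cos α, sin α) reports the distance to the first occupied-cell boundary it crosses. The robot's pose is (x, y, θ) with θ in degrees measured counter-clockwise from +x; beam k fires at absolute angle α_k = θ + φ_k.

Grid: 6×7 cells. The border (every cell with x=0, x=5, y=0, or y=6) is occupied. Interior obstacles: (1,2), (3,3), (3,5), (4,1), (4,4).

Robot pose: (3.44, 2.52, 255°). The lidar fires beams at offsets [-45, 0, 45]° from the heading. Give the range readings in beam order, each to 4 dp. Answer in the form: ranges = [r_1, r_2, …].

ranges = [2.8175, 1.5736, 1.1200]

beam 1: φ=-45°, α=210°
  dir = (cos 210°, sin 210°) = (-0.8660, -0.5000); from cell (3,2)
  next x-line at t=0.5081, next y-line at t=1.0400; Δt_x=1.1547, Δt_y=2.0000
    x: enter (2,2) at t=0.5081
    y: enter (2,1) at t=1.0400
    x: enter (1,1) at t=1.6628
    x: enter (0,1) at t=2.8175 ← occupied
  → r_1 = 2.8175
beam 2: φ=0°, α=255°
  dir = (cos 255°, sin 255°) = (-0.2588, -0.9659); from cell (3,2)
  next x-line at t=1.7000, next y-line at t=0.5383; Δt_x=3.8637, Δt_y=1.0353
    y: enter (3,1) at t=0.5383
    y: enter (3,0) at t=1.5736 ← occupied
  → r_2 = 1.5736
beam 3: φ=45°, α=300°
  dir = (cos 300°, sin 300°) = (0.5000, -0.8660); from cell (3,2)
  next x-line at t=1.1200, next y-line at t=0.6004; Δt_x=2.0000, Δt_y=1.1547
    y: enter (3,1) at t=0.6004
    x: enter (4,1) at t=1.1200 ← occupied
  → r_3 = 1.1200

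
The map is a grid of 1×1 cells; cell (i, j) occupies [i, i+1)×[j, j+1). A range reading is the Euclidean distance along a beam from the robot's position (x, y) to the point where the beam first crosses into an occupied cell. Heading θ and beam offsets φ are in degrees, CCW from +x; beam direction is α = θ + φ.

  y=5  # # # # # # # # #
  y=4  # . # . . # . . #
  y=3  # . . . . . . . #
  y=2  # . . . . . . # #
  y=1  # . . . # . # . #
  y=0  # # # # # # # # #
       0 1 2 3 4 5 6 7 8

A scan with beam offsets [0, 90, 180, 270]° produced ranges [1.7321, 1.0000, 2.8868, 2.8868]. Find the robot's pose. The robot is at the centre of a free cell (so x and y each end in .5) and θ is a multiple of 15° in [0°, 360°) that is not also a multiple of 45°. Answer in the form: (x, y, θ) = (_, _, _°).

(x, y, θ) = (3.5, 2.5, 240°)

The pose lattice has 23·16 = 368 candidates. Test each by forward raycasting.
  (6.5, 3.5, 30°): beam 3 = 5.0000 ≠ 2.8868 ✗
  (4.5, 4.5, 255°): beam 1 = 3.6235 ≠ 1.7321 ✗
  (7.5, 3.5, 255°): beam 1 = 0.5176 ≠ 1.7321 ✗
  (7.5, 4.5, 75°): beam 1 = 0.5176 ≠ 1.7321 ✗
  …
  (3.5, 2.5, 240°): r_1=1.7321, r_2=1.0000, r_3=2.8868, r_4=2.8868 — all match ✓
Unique over the lattice → pose = (3.5, 2.5, 240°).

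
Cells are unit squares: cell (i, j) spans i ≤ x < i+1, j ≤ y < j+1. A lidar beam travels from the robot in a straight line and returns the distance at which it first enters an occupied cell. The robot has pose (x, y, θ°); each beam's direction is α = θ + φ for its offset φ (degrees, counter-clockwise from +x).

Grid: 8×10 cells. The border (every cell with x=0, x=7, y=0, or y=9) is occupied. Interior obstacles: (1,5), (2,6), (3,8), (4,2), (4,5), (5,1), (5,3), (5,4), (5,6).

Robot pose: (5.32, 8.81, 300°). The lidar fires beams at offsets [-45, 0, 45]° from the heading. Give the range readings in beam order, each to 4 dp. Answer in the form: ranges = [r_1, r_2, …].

beam 1: φ=-45°, α=255°
  d=(-0.2588,-0.9659)  start (5,8)  tX=1.2364 tY=0.8386  stride 1/|dx|=3.8637 1/|dy|=1.0353
    cross y-line → (5,7), t=0.8386
    cross x-line → (4,7), t=1.2364
    cross y-line → (4,6), t=1.8738
    cross y-line → (4,5), t=2.9091 (wall)
  → r_1 = 2.9091
beam 2: φ=0°, α=300°
  d=(0.5000,-0.8660)  start (5,8)  tX=1.3600 tY=0.9353  stride 1/|dx|=2.0000 1/|dy|=1.1547
    cross y-line → (5,7), t=0.9353
    cross x-line → (6,7), t=1.3600
    cross y-line → (6,6), t=2.0900
    cross y-line → (6,5), t=3.2447
    cross x-line → (7,5), t=3.3600 (wall)
  → r_2 = 3.3600
beam 3: φ=45°, α=345°
  d=(0.9659,-0.2588)  start (5,8)  tX=0.7040 tY=3.1296  stride 1/|dx|=1.0353 1/|dy|=3.8637
    cross x-line → (6,8), t=0.7040
    cross x-line → (7,8), t=1.7393 (wall)
  → r_3 = 1.7393

ranges = [2.9091, 3.3600, 1.7393]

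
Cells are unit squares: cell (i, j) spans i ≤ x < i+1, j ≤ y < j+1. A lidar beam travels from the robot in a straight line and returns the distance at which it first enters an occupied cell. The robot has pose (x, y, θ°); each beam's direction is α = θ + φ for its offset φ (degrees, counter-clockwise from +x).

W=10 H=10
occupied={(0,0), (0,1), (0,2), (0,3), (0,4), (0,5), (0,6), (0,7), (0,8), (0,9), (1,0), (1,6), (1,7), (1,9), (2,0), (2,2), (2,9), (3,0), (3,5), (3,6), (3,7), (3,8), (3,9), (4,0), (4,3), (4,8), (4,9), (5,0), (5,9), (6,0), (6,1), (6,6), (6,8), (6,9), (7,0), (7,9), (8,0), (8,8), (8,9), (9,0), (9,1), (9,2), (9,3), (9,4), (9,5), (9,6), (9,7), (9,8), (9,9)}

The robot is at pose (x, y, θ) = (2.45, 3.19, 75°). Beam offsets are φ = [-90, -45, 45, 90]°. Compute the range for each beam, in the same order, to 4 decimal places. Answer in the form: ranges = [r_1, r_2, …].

ranges = [4.5978, 7.5633, 2.9000, 1.5012]

beam 1: φ=-90°, α=345°
  cosα=0.9659 sinα=-0.2588 | (2,3) | tMaxX 0.5694 tMaxY 0.7341 | tΔX 1.0353 tΔY 3.8637
    t=0.5694 [x] (3,3)
    t=0.7341 [y] (3,2)
    t=1.6047 [x] (4,2)
    t=2.6400 [x] (5,2)
    t=3.6752 [x] (6,2)
    t=4.5978 [y] (6,1) — stop
  → r_1 = 4.5978
beam 2: φ=-45°, α=30°
  cosα=0.8660 sinα=0.5000 | (2,3) | tMaxX 0.6351 tMaxY 1.6200 | tΔX 1.1547 tΔY 2.0000
    t=0.6351 [x] (3,3)
    t=1.6200 [y] (3,4)
    t=1.7898 [x] (4,4)
    t=2.9445 [x] (5,4)
    t=3.6200 [y] (5,5)
    t=4.0992 [x] (6,5)
    t=5.2539 [x] (7,5)
    t=5.6200 [y] (7,6)
    t=6.4086 [x] (8,6)
    t=7.5633 [x] (9,6) — stop
  → r_2 = 7.5633
beam 3: φ=45°, α=120°
  cosα=-0.5000 sinα=0.8660 | (2,3) | tMaxX 0.9000 tMaxY 0.9353 | tΔX 2.0000 tΔY 1.1547
    t=0.9000 [x] (1,3)
    t=0.9353 [y] (1,4)
    t=2.0900 [y] (1,5)
    t=2.9000 [x] (0,5) — stop
  → r_3 = 2.9000
beam 4: φ=90°, α=165°
  cosα=-0.9659 sinα=0.2588 | (2,3) | tMaxX 0.4659 tMaxY 3.1296 | tΔX 1.0353 tΔY 3.8637
    t=0.4659 [x] (1,3)
    t=1.5012 [x] (0,3) — stop
  → r_4 = 1.5012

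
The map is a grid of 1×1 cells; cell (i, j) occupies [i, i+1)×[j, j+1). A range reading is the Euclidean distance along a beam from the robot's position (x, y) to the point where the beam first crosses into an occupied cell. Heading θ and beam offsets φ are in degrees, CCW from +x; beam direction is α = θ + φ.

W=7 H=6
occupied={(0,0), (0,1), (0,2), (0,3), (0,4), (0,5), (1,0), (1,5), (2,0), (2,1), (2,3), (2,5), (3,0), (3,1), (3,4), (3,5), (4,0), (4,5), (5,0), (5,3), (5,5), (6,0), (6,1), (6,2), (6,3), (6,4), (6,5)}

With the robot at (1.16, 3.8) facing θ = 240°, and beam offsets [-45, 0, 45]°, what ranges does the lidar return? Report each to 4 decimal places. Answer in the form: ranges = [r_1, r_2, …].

beam 1: φ=-45°, α=195°
  cosα=-0.9659 sinα=-0.2588 | (1,3) | tMaxX 0.1656 tMaxY 3.0910 | tΔX 1.0353 tΔY 3.8637
    t=0.1656 [x] (0,3) — stop
  → r_1 = 0.1656
beam 2: φ=0°, α=240°
  cosα=-0.5000 sinα=-0.8660 | (1,3) | tMaxX 0.3200 tMaxY 0.9238 | tΔX 2.0000 tΔY 1.1547
    t=0.3200 [x] (0,3) — stop
  → r_2 = 0.3200
beam 3: φ=45°, α=285°
  cosα=0.2588 sinα=-0.9659 | (1,3) | tMaxX 3.2455 tMaxY 0.8282 | tΔX 3.8637 tΔY 1.0353
    t=0.8282 [y] (1,2)
    t=1.8635 [y] (1,1)
    t=2.8988 [y] (1,0) — stop
  → r_3 = 2.8988

ranges = [0.1656, 0.3200, 2.8988]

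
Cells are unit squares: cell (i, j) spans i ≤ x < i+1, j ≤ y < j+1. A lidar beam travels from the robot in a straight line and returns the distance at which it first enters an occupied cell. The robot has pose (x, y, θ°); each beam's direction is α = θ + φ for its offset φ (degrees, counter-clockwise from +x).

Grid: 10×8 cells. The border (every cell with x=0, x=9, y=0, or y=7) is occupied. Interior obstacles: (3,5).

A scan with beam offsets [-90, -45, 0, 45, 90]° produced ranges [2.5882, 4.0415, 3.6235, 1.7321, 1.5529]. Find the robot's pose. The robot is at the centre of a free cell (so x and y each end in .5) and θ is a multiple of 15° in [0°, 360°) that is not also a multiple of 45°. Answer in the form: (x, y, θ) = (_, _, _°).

Enumerate (i+0.5, j+0.5, θ) over the 47 free cells and 16 admissible headings. For each, cast all 5 beams and compare to the given ranges.
  (8.5, 1.5, 15°): beam 1 = 0.5176 ≠ 2.5882 ✗
  (1.5, 2.5, 195°): beam 1 = 1.9319 ≠ 2.5882 ✗
  (2.5, 5.5, 240°): beam 1 = 1.7321 ≠ 2.5882 ✗
  …
  (4.5, 2.5, 195°): r_1=2.5882, r_2=4.0415, r_3=3.6235, r_4=1.7321, r_5=1.5529 — all match ✓
No second candidate reproduces the full scan.

(x, y, θ) = (4.5, 2.5, 195°)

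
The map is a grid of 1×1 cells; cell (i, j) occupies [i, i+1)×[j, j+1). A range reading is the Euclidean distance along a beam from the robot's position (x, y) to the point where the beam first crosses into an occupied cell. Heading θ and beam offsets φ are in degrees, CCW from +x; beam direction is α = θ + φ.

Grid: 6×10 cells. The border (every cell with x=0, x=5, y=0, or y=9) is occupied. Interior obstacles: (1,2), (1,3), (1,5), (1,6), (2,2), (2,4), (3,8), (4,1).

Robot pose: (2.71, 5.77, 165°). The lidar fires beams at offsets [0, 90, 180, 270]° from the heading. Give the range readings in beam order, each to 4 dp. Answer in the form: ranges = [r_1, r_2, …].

beam 1: φ=0°, α=165°
  dir = (cos 165°, sin 165°) = (-0.9659, 0.2588); from cell (2,5)
  next x-line at t=0.7350, next y-line at t=0.8887; Δt_x=1.0353, Δt_y=3.8637
    x: enter (1,5) at t=0.7350 ← occupied
  → r_1 = 0.7350
beam 2: φ=90°, α=255°
  dir = (cos 255°, sin 255°) = (-0.2588, -0.9659); from cell (2,5)
  next x-line at t=2.7432, next y-line at t=0.7972; Δt_x=3.8637, Δt_y=1.0353
    y: enter (2,4) at t=0.7972 ← occupied
  → r_2 = 0.7972
beam 3: φ=180°, α=345°
  dir = (cos 345°, sin 345°) = (0.9659, -0.2588); from cell (2,5)
  next x-line at t=0.3002, next y-line at t=2.9751; Δt_x=1.0353, Δt_y=3.8637
    x: enter (3,5) at t=0.3002
    x: enter (4,5) at t=1.3355
    x: enter (5,5) at t=2.3708 ← occupied
  → r_3 = 2.3708
beam 4: φ=270°, α=75°
  dir = (cos 75°, sin 75°) = (0.2588, 0.9659); from cell (2,5)
  next x-line at t=1.1205, next y-line at t=0.2381; Δt_x=3.8637, Δt_y=1.0353
    y: enter (2,6) at t=0.2381
    x: enter (3,6) at t=1.1205
    y: enter (3,7) at t=1.2734
    y: enter (3,8) at t=2.3087 ← occupied
  → r_4 = 2.3087

ranges = [0.7350, 0.7972, 2.3708, 2.3087]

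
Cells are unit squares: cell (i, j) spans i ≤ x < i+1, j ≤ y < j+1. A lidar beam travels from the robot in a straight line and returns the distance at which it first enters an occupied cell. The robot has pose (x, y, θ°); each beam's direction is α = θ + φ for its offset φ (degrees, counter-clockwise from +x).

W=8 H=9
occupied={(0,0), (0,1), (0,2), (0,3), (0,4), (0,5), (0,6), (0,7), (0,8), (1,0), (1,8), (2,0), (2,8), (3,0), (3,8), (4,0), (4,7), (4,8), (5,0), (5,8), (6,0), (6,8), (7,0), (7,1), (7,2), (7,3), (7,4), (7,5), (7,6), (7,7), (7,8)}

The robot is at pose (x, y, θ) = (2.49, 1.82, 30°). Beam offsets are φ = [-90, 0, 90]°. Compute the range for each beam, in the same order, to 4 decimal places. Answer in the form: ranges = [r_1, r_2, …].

ranges = [0.9469, 5.2077, 2.9800]

beam 1: φ=-90°, α=300°
  dir = (cos 300°, sin 300°) = (0.5000, -0.8660); from cell (2,1)
  next x-line at t=1.0200, next y-line at t=0.9469; Δt_x=2.0000, Δt_y=1.1547
    y: enter (2,0) at t=0.9469 ← occupied
  → r_1 = 0.9469
beam 2: φ=0°, α=30°
  dir = (cos 30°, sin 30°) = (0.8660, 0.5000); from cell (2,1)
  next x-line at t=0.5889, next y-line at t=0.3600; Δt_x=1.1547, Δt_y=2.0000
    y: enter (2,2) at t=0.3600
    x: enter (3,2) at t=0.5889
    x: enter (4,2) at t=1.7436
    y: enter (4,3) at t=2.3600
    x: enter (5,3) at t=2.8983
    x: enter (6,3) at t=4.0530
    y: enter (6,4) at t=4.3600
    x: enter (7,4) at t=5.2077 ← occupied
  → r_2 = 5.2077
beam 3: φ=90°, α=120°
  dir = (cos 120°, sin 120°) = (-0.5000, 0.8660); from cell (2,1)
  next x-line at t=0.9800, next y-line at t=0.2078; Δt_x=2.0000, Δt_y=1.1547
    y: enter (2,2) at t=0.2078
    x: enter (1,2) at t=0.9800
    y: enter (1,3) at t=1.3625
    y: enter (1,4) at t=2.5172
    x: enter (0,4) at t=2.9800 ← occupied
  → r_3 = 2.9800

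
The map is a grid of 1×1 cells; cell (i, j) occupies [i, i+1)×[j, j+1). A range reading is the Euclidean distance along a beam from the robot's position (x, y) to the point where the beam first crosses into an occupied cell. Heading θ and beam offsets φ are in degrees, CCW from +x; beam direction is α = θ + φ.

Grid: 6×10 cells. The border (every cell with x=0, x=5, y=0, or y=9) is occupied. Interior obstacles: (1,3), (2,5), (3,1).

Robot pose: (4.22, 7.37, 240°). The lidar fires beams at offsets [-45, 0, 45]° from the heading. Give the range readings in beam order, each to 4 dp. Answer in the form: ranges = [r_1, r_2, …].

ranges = [3.3336, 2.4400, 3.0137]

beam 1: φ=-45°, α=195°
  direction (-0.9659, -0.2588); cell (4,7); t to first gridline: x 0.2278, y 1.4296 (then +1.0353 / +3.8637)
    (3,7) via x @ 0.2278
    (2,7) via x @ 1.2630
    (2,6) via y @ 1.4296
    (1,6) via x @ 2.2983
    (0,6) via x @ 3.3336  # hit
  → r_1 = 3.3336
beam 2: φ=0°, α=240°
  direction (-0.5000, -0.8660); cell (4,7); t to first gridline: x 0.4400, y 0.4272 (then +2.0000 / +1.1547)
    (4,6) via y @ 0.4272
    (3,6) via x @ 0.4400
    (3,5) via y @ 1.5819
    (2,5) via x @ 2.4400  # hit
  → r_2 = 2.4400
beam 3: φ=45°, α=285°
  direction (0.2588, -0.9659); cell (4,7); t to first gridline: x 3.0137, y 0.3831 (then +3.8637 / +1.0353)
    (4,6) via y @ 0.3831
    (4,5) via y @ 1.4183
    (4,4) via y @ 2.4536
    (5,4) via x @ 3.0137  # hit
  → r_3 = 3.0137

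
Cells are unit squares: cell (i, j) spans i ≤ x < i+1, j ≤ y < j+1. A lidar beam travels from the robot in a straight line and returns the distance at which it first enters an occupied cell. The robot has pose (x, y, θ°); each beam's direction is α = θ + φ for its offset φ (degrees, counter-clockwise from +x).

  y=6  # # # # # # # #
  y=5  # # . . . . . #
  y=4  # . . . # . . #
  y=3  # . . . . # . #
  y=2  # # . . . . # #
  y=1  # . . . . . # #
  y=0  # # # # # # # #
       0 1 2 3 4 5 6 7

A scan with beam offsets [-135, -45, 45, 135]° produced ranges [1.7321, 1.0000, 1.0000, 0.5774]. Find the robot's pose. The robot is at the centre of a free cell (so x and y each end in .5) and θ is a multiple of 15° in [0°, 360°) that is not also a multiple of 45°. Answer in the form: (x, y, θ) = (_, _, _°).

Enumerate (i+0.5, j+0.5, θ) over the 24 free cells and 16 admissible headings. For each, cast all 4 beams and compare to the given ranges.
  (2.5, 2.5, 210°): beam 1 = 3.6235 ≠ 1.7321 ✗
  (6.5, 5.5, 60°): beam 1 = 1.9319 ≠ 1.7321 ✗
  (4.5, 5.5, 75°): beam 1 = 0.5774 ≠ 1.7321 ✗
  (2.5, 3.5, 120°): beam 1 = 3.6235 ≠ 1.7321 ✗
  (4.5, 1.5, 150°): beam 1 = 1.5529 ≠ 1.7321 ✗
  …
  (6.5, 4.5, 255°): r_1=1.7321, r_2=1.0000, r_3=1.0000, r_4=0.5774 — all match ✓
No second candidate reproduces the full scan.

(x, y, θ) = (6.5, 4.5, 255°)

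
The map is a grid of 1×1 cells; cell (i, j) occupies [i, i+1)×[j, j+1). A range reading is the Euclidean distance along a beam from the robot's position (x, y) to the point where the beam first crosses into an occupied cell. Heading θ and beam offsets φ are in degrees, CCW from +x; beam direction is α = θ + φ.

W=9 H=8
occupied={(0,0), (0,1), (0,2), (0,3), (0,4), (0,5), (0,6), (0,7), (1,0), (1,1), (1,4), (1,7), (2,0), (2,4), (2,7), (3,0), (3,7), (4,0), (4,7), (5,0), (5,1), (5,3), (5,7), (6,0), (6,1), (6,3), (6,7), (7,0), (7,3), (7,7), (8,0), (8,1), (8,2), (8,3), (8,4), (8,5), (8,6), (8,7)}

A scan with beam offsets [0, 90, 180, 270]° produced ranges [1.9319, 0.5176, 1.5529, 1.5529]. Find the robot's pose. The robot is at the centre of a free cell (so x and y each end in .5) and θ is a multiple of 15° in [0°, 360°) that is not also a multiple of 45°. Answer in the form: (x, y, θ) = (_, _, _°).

Enumerate (i+0.5, j+0.5, θ) over the 34 free cells and 16 admissible headings. For each, cast all 4 beams and compare to the given ranges.
  (4.5, 6.5, 75°): beam 1 = 0.5176 ≠ 1.9319 ✗
  (2.5, 5.5, 210°): beam 1 = 1.0000 ≠ 1.9319 ✗
  (4.5, 5.5, 165°): beam 1 = 3.6235 ≠ 1.9319 ✗
  (1.5, 2.5, 60°): beam 1 = 1.7321 ≠ 1.9319 ✗
  (3.5, 1.5, 345°): beam 1 = 1.5529 ≠ 1.9319 ✗
  …
  (2.5, 6.5, 15°): r_1=1.9319, r_2=0.5176, r_3=1.5529, r_4=1.5529 — all match ✓
No second candidate reproduces the full scan.

(x, y, θ) = (2.5, 6.5, 15°)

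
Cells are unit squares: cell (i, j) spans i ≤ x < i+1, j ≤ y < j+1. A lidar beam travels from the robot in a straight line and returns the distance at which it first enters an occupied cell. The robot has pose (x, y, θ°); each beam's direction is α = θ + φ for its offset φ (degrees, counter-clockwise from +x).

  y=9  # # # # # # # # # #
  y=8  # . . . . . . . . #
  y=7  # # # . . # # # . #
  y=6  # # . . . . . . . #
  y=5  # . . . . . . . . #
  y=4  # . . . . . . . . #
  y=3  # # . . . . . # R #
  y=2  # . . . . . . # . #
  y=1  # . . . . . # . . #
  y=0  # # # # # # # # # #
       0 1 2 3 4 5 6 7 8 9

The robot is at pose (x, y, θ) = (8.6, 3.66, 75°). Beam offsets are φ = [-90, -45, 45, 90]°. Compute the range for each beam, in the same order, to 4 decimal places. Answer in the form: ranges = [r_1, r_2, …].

beam 1: φ=-90°, α=345°
  direction (0.9659, -0.2588); cell (8,3); t to first gridline: x 0.4141, y 2.5500 (then +1.0353 / +3.8637)
    (9,3) via x @ 0.4141  # hit
  → r_1 = 0.4141
beam 2: φ=-45°, α=30°
  direction (0.8660, 0.5000); cell (8,3); t to first gridline: x 0.4619, y 0.6800 (then +1.1547 / +2.0000)
    (9,3) via x @ 0.4619  # hit
  → r_2 = 0.4619
beam 3: φ=45°, α=120°
  direction (-0.5000, 0.8660); cell (8,3); t to first gridline: x 1.2000, y 0.3926 (then +2.0000 / +1.1547)
    (8,4) via y @ 0.3926
    (7,4) via x @ 1.2000
    (7,5) via y @ 1.5473
    (7,6) via y @ 2.7020
    (6,6) via x @ 3.2000
    (6,7) via y @ 3.8567  # hit
  → r_3 = 3.8567
beam 4: φ=90°, α=165°
  direction (-0.9659, 0.2588); cell (8,3); t to first gridline: x 0.6212, y 1.3137 (then +1.0353 / +3.8637)
    (7,3) via x @ 0.6212  # hit
  → r_4 = 0.6212

ranges = [0.4141, 0.4619, 3.8567, 0.6212]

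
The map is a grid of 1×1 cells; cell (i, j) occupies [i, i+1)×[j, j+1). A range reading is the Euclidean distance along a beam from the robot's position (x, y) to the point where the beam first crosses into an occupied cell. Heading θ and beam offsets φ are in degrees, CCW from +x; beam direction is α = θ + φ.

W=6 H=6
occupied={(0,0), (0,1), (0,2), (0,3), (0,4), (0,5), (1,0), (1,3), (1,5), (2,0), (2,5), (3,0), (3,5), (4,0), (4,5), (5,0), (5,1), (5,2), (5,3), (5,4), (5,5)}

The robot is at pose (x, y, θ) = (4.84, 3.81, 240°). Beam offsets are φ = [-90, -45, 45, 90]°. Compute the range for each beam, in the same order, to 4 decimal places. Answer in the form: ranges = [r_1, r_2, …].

ranges = [2.3800, 2.9402, 0.6182, 0.1848]

beam 1: φ=-90°, α=150°
  cosα=-0.8660 sinα=0.5000 | (4,3) | tMaxX 0.9699 tMaxY 0.3800 | tΔX 1.1547 tΔY 2.0000
    t=0.3800 [y] (4,4)
    t=0.9699 [x] (3,4)
    t=2.1246 [x] (2,4)
    t=2.3800 [y] (2,5) — stop
  → r_1 = 2.3800
beam 2: φ=-45°, α=195°
  cosα=-0.9659 sinα=-0.2588 | (4,3) | tMaxX 0.8696 tMaxY 3.1296 | tΔX 1.0353 tΔY 3.8637
    t=0.8696 [x] (3,3)
    t=1.9049 [x] (2,3)
    t=2.9402 [x] (1,3) — stop
  → r_2 = 2.9402
beam 3: φ=45°, α=285°
  cosα=0.2588 sinα=-0.9659 | (4,3) | tMaxX 0.6182 tMaxY 0.8386 | tΔX 3.8637 tΔY 1.0353
    t=0.6182 [x] (5,3) — stop
  → r_3 = 0.6182
beam 4: φ=90°, α=330°
  cosα=0.8660 sinα=-0.5000 | (4,3) | tMaxX 0.1848 tMaxY 1.6200 | tΔX 1.1547 tΔY 2.0000
    t=0.1848 [x] (5,3) — stop
  → r_4 = 0.1848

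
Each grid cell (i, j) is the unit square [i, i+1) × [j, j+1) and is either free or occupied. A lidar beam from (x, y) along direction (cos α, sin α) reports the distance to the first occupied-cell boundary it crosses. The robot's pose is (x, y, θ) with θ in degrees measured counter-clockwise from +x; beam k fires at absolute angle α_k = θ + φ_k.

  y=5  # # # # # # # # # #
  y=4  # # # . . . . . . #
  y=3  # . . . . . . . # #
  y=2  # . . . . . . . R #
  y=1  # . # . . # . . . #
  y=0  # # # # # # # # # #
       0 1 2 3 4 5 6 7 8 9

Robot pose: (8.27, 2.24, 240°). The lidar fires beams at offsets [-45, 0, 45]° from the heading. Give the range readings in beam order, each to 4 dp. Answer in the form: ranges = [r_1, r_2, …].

ranges = [2.3501, 1.4318, 1.2837]

beam 1: φ=-45°, α=195°
  cosα=-0.9659 sinα=-0.2588 | (8,2) | tMaxX 0.2795 tMaxY 0.9273 | tΔX 1.0353 tΔY 3.8637
    t=0.2795 [x] (7,2)
    t=0.9273 [y] (7,1)
    t=1.3148 [x] (6,1)
    t=2.3501 [x] (5,1) — stop
  → r_1 = 2.3501
beam 2: φ=0°, α=240°
  cosα=-0.5000 sinα=-0.8660 | (8,2) | tMaxX 0.5400 tMaxY 0.2771 | tΔX 2.0000 tΔY 1.1547
    t=0.2771 [y] (8,1)
    t=0.5400 [x] (7,1)
    t=1.4318 [y] (7,0) — stop
  → r_2 = 1.4318
beam 3: φ=45°, α=285°
  cosα=0.2588 sinα=-0.9659 | (8,2) | tMaxX 2.8205 tMaxY 0.2485 | tΔX 3.8637 tΔY 1.0353
    t=0.2485 [y] (8,1)
    t=1.2837 [y] (8,0) — stop
  → r_3 = 1.2837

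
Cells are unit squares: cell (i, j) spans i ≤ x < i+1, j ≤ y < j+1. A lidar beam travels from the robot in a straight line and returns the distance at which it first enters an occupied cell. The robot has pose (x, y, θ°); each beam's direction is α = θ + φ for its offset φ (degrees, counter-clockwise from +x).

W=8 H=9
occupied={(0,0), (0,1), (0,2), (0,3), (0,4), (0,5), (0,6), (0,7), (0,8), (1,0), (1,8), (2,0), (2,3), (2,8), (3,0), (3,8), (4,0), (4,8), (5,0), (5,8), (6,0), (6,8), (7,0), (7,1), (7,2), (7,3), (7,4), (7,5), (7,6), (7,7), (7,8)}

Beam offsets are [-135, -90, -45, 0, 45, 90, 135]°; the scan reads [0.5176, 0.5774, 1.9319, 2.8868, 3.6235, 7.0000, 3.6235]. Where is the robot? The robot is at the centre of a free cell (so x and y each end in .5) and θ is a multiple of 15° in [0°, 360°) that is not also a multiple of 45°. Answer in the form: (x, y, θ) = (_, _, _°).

(x, y, θ) = (3.5, 7.5, 210°)

The pose lattice has 41·16 = 656 candidates. Test each by forward raycasting.
  (6.5, 2.5, 75°): beam 1 = 1.0000 ≠ 0.5176 ✗
  (4.5, 1.5, 285°): beam 1 = 4.0415 ≠ 0.5176 ✗
  (5.5, 5.5, 255°): beam 1 = 2.8868 ≠ 0.5176 ✗
  …
  (3.5, 7.5, 210°): r_1=0.5176, r_2=0.5774, r_3=1.9319, r_4=2.8868, r_5=3.6235, r_6=7.0000, r_7=3.6235 — all match ✓
Unique over the lattice → pose = (3.5, 7.5, 210°).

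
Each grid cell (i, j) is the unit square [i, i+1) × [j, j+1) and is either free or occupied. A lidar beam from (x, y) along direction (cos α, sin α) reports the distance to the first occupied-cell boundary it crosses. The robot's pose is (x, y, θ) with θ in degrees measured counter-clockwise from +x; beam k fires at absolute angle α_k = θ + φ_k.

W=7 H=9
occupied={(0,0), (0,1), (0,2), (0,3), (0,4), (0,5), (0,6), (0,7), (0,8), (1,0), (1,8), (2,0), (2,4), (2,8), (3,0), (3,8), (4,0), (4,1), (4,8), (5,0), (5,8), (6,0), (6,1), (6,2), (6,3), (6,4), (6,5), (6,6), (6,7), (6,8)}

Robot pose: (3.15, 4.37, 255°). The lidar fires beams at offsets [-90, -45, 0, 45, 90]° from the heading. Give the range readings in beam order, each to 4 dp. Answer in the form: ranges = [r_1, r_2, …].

beam 1: φ=-90°, α=165°
  cosα=-0.9659 sinα=0.2588 | (3,4) | tMaxX 0.1553 tMaxY 2.4341 | tΔX 1.0353 tΔY 3.8637
    t=0.1553 [x] (2,4) — stop
  → r_1 = 0.1553
beam 2: φ=-45°, α=210°
  cosα=-0.8660 sinα=-0.5000 | (3,4) | tMaxX 0.1732 tMaxY 0.7400 | tΔX 1.1547 tΔY 2.0000
    t=0.1732 [x] (2,4) — stop
  → r_2 = 0.1732
beam 3: φ=0°, α=255°
  cosα=-0.2588 sinα=-0.9659 | (3,4) | tMaxX 0.5796 tMaxY 0.3831 | tΔX 3.8637 tΔY 1.0353
    t=0.3831 [y] (3,3)
    t=0.5796 [x] (2,3)
    t=1.4183 [y] (2,2)
    t=2.4536 [y] (2,1)
    t=3.4889 [y] (2,0) — stop
  → r_3 = 3.4889
beam 4: φ=45°, α=300°
  cosα=0.5000 sinα=-0.8660 | (3,4) | tMaxX 1.7000 tMaxY 0.4272 | tΔX 2.0000 tΔY 1.1547
    t=0.4272 [y] (3,3)
    t=1.5819 [y] (3,2)
    t=1.7000 [x] (4,2)
    t=2.7366 [y] (4,1) — stop
  → r_4 = 2.7366
beam 5: φ=90°, α=345°
  cosα=0.9659 sinα=-0.2588 | (3,4) | tMaxX 0.8800 tMaxY 1.4296 | tΔX 1.0353 tΔY 3.8637
    t=0.8800 [x] (4,4)
    t=1.4296 [y] (4,3)
    t=1.9153 [x] (5,3)
    t=2.9505 [x] (6,3) — stop
  → r_5 = 2.9505

ranges = [0.1553, 0.1732, 3.4889, 2.7366, 2.9505]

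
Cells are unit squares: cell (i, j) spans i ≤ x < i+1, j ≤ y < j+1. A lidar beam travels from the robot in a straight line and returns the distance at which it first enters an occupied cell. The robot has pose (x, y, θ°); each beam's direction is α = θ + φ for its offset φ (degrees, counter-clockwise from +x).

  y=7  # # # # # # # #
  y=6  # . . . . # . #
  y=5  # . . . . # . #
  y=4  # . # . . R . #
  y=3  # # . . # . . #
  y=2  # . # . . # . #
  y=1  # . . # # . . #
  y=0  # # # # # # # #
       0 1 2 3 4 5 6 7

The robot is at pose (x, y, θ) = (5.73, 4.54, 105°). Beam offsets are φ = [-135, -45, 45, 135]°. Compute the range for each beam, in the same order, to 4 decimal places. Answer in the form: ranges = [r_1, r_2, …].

beam 1: φ=-135°, α=330°
  direction (0.8660, -0.5000); cell (5,4); t to first gridline: x 0.3118, y 1.0800 (then +1.1547 / +2.0000)
    (6,4) via x @ 0.3118
    (6,3) via y @ 1.0800
    (7,3) via x @ 1.4665  # hit
  → r_1 = 1.4665
beam 2: φ=-45°, α=60°
  direction (0.5000, 0.8660); cell (5,4); t to first gridline: x 0.5400, y 0.5312 (then +2.0000 / +1.1547)
    (5,5) via y @ 0.5312  # hit
  → r_2 = 0.5312
beam 3: φ=45°, α=150°
  direction (-0.8660, 0.5000); cell (5,4); t to first gridline: x 0.8429, y 0.9200 (then +1.1547 / +2.0000)
    (4,4) via x @ 0.8429
    (4,5) via y @ 0.9200
    (3,5) via x @ 1.9976
    (3,6) via y @ 2.9200
    (2,6) via x @ 3.1523
    (1,6) via x @ 4.3070
    (1,7) via y @ 4.9200  # hit
  → r_3 = 4.9200
beam 4: φ=135°, α=240°
  direction (-0.5000, -0.8660); cell (5,4); t to first gridline: x 1.4600, y 0.6235 (then +2.0000 / +1.1547)
    (5,3) via y @ 0.6235
    (4,3) via x @ 1.4600  # hit
  → r_4 = 1.4600

ranges = [1.4665, 0.5312, 4.9200, 1.4600]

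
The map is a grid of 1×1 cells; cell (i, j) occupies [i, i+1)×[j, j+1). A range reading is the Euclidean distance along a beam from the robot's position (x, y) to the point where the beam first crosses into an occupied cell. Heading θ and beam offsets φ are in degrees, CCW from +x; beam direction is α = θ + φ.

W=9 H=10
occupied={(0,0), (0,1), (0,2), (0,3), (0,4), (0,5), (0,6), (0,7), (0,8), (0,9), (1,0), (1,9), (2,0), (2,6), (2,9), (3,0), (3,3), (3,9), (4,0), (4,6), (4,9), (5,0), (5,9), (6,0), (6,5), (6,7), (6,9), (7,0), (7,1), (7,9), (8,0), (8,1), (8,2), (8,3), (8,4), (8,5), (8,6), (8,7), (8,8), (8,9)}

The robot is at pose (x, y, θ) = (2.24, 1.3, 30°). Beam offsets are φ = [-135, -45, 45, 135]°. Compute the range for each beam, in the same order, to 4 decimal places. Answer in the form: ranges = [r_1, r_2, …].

beam 1: φ=-135°, α=255°
  direction (-0.2588, -0.9659); cell (2,1); t to first gridline: x 0.9273, y 0.3106 (then +3.8637 / +1.0353)
    (2,0) via y @ 0.3106  # hit
  → r_1 = 0.3106
beam 2: φ=-45°, α=345°
  direction (0.9659, -0.2588); cell (2,1); t to first gridline: x 0.7868, y 1.1591 (then +1.0353 / +3.8637)
    (3,1) via x @ 0.7868
    (3,0) via y @ 1.1591  # hit
  → r_2 = 1.1591
beam 3: φ=45°, α=75°
  direction (0.2588, 0.9659); cell (2,1); t to first gridline: x 2.9364, y 0.7247 (then +3.8637 / +1.0353)
    (2,2) via y @ 0.7247
    (2,3) via y @ 1.7600
    (2,4) via y @ 2.7952
    (3,4) via x @ 2.9364
    (3,5) via y @ 3.8305
    (3,6) via y @ 4.8658
    (3,7) via y @ 5.9011
    (4,7) via x @ 6.8001
    (4,8) via y @ 6.9364
    (4,9) via y @ 7.9716  # hit
  → r_3 = 7.9716
beam 4: φ=135°, α=165°
  direction (-0.9659, 0.2588); cell (2,1); t to first gridline: x 0.2485, y 2.7046 (then +1.0353 / +3.8637)
    (1,1) via x @ 0.2485
    (0,1) via x @ 1.2837  # hit
  → r_4 = 1.2837

ranges = [0.3106, 1.1591, 7.9716, 1.2837]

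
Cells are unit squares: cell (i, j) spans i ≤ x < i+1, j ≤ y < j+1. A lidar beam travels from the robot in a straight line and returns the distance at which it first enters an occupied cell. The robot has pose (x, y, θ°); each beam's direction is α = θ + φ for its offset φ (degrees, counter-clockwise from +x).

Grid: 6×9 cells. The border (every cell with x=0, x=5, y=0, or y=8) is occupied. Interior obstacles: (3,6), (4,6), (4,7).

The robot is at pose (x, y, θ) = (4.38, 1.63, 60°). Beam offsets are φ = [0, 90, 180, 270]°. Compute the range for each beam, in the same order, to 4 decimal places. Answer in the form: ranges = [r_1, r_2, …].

beam 1: φ=0°, α=60°
  dir = (cos 60°, sin 60°) = (0.5000, 0.8660); from cell (4,1)
  next x-line at t=1.2400, next y-line at t=0.4272; Δt_x=2.0000, Δt_y=1.1547
    y: enter (4,2) at t=0.4272
    x: enter (5,2) at t=1.2400 ← occupied
  → r_1 = 1.2400
beam 2: φ=90°, α=150°
  dir = (cos 150°, sin 150°) = (-0.8660, 0.5000); from cell (4,1)
  next x-line at t=0.4388, next y-line at t=0.7400; Δt_x=1.1547, Δt_y=2.0000
    x: enter (3,1) at t=0.4388
    y: enter (3,2) at t=0.7400
    x: enter (2,2) at t=1.5935
    y: enter (2,3) at t=2.7400
    x: enter (1,3) at t=2.7482
    x: enter (0,3) at t=3.9029 ← occupied
  → r_2 = 3.9029
beam 3: φ=180°, α=240°
  dir = (cos 240°, sin 240°) = (-0.5000, -0.8660); from cell (4,1)
  next x-line at t=0.7600, next y-line at t=0.7275; Δt_x=2.0000, Δt_y=1.1547
    y: enter (4,0) at t=0.7275 ← occupied
  → r_3 = 0.7275
beam 4: φ=270°, α=330°
  dir = (cos 330°, sin 330°) = (0.8660, -0.5000); from cell (4,1)
  next x-line at t=0.7159, next y-line at t=1.2600; Δt_x=1.1547, Δt_y=2.0000
    x: enter (5,1) at t=0.7159 ← occupied
  → r_4 = 0.7159

ranges = [1.2400, 3.9029, 0.7275, 0.7159]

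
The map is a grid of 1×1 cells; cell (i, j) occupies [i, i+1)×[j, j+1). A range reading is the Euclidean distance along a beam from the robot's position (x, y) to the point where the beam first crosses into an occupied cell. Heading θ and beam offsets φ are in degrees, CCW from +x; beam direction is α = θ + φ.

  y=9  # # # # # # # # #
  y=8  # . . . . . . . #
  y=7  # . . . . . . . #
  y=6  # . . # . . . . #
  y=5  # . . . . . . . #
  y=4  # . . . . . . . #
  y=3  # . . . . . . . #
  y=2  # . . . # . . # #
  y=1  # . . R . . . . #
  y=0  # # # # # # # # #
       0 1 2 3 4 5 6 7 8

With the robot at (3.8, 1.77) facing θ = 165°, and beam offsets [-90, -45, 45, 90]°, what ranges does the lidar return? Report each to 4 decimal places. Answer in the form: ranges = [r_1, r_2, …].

beam 1: φ=-90°, α=75°
  direction (0.2588, 0.9659); cell (3,1); t to first gridline: x 0.7727, y 0.2381 (then +3.8637 / +1.0353)
    (3,2) via y @ 0.2381
    (4,2) via x @ 0.7727  # hit
  → r_1 = 0.7727
beam 2: φ=-45°, α=120°
  direction (-0.5000, 0.8660); cell (3,1); t to first gridline: x 1.6000, y 0.2656 (then +2.0000 / +1.1547)
    (3,2) via y @ 0.2656
    (3,3) via y @ 1.4203
    (2,3) via x @ 1.6000
    (2,4) via y @ 2.5750
    (1,4) via x @ 3.6000
    (1,5) via y @ 3.7297
    (1,6) via y @ 4.8844
    (0,6) via x @ 5.6000  # hit
  → r_2 = 5.6000
beam 3: φ=45°, α=210°
  direction (-0.8660, -0.5000); cell (3,1); t to first gridline: x 0.9238, y 1.5400 (then +1.1547 / +2.0000)
    (2,1) via x @ 0.9238
    (2,0) via y @ 1.5400  # hit
  → r_3 = 1.5400
beam 4: φ=90°, α=255°
  direction (-0.2588, -0.9659); cell (3,1); t to first gridline: x 3.0910, y 0.7972 (then +3.8637 / +1.0353)
    (3,0) via y @ 0.7972  # hit
  → r_4 = 0.7972

ranges = [0.7727, 5.6000, 1.5400, 0.7972]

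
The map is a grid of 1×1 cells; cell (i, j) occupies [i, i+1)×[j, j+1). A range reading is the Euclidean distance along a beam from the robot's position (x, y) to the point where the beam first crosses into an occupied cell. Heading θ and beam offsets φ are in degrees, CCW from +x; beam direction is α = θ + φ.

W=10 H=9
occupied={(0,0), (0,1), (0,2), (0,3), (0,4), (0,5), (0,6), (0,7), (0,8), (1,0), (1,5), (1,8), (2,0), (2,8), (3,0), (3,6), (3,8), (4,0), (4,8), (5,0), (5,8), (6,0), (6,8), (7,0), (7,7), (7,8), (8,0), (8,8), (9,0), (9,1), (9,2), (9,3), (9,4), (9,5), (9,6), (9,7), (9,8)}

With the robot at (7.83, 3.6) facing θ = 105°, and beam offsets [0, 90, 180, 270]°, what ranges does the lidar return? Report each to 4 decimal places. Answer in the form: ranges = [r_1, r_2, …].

beam 1: φ=0°, α=105°
  d=(-0.2588,0.9659)  start (7,3)  tX=3.2069 tY=0.4141  stride 1/|dx|=3.8637 1/|dy|=1.0353
    cross y-line → (7,4), t=0.4141
    cross y-line → (7,5), t=1.4494
    cross y-line → (7,6), t=2.4847
    cross x-line → (6,6), t=3.2069
    cross y-line → (6,7), t=3.5199
    cross y-line → (6,8), t=4.5552 (wall)
  → r_1 = 4.5552
beam 2: φ=90°, α=195°
  d=(-0.9659,-0.2588)  start (7,3)  tX=0.8593 tY=2.3182  stride 1/|dx|=1.0353 1/|dy|=3.8637
    cross x-line → (6,3), t=0.8593
    cross x-line → (5,3), t=1.8946
    cross y-line → (5,2), t=2.3182
    cross x-line → (4,2), t=2.9298
    cross x-line → (3,2), t=3.9651
    cross x-line → (2,2), t=5.0004
    cross x-line → (1,2), t=6.0357
    cross y-line → (1,1), t=6.1819
    cross x-line → (0,1), t=7.0709 (wall)
  → r_2 = 7.0709
beam 3: φ=180°, α=285°
  d=(0.2588,-0.9659)  start (7,3)  tX=0.6568 tY=0.6212  stride 1/|dx|=3.8637 1/|dy|=1.0353
    cross y-line → (7,2), t=0.6212
    cross x-line → (8,2), t=0.6568
    cross y-line → (8,1), t=1.6564
    cross y-line → (8,0), t=2.6917 (wall)
  → r_3 = 2.6917
beam 4: φ=270°, α=15°
  d=(0.9659,0.2588)  start (7,3)  tX=0.1760 tY=1.5455  stride 1/|dx|=1.0353 1/|dy|=3.8637
    cross x-line → (8,3), t=0.1760
    cross x-line → (9,3), t=1.2113 (wall)
  → r_4 = 1.2113

ranges = [4.5552, 7.0709, 2.6917, 1.2113]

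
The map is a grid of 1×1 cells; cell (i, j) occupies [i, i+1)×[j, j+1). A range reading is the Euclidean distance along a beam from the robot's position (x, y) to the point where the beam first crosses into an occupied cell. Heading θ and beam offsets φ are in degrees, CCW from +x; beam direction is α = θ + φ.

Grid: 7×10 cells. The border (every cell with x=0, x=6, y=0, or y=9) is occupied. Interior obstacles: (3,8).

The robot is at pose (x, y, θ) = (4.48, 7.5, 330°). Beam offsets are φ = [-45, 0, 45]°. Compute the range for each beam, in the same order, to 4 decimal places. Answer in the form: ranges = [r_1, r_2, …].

beam 1: φ=-45°, α=285°
  direction (0.2588, -0.9659); cell (4,7); t to first gridline: x 2.0091, y 0.5176 (then +3.8637 / +1.0353)
    (4,6) via y @ 0.5176
    (4,5) via y @ 1.5529
    (5,5) via x @ 2.0091
    (5,4) via y @ 2.5882
    (5,3) via y @ 3.6235
    (5,2) via y @ 4.6587
    (5,1) via y @ 5.6940
    (6,1) via x @ 5.8728  # hit
  → r_1 = 5.8728
beam 2: φ=0°, α=330°
  direction (0.8660, -0.5000); cell (4,7); t to first gridline: x 0.6004, y 1.0000 (then +1.1547 / +2.0000)
    (5,7) via x @ 0.6004
    (5,6) via y @ 1.0000
    (6,6) via x @ 1.7551  # hit
  → r_2 = 1.7551
beam 3: φ=45°, α=15°
  direction (0.9659, 0.2588); cell (4,7); t to first gridline: x 0.5383, y 1.9319 (then +1.0353 / +3.8637)
    (5,7) via x @ 0.5383
    (6,7) via x @ 1.5736  # hit
  → r_3 = 1.5736

ranges = [5.8728, 1.7551, 1.5736]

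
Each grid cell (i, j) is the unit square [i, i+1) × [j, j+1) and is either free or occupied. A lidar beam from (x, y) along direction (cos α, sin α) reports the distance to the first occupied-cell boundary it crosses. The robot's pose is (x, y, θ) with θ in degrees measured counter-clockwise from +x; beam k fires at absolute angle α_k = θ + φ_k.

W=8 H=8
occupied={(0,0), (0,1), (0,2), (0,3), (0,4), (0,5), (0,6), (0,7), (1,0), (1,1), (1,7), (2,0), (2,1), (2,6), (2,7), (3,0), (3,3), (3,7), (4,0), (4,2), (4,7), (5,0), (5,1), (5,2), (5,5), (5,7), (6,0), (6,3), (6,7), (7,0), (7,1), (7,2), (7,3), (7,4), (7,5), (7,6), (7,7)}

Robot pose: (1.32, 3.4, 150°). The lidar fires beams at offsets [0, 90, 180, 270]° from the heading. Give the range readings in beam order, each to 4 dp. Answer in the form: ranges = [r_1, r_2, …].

beam 1: φ=0°, α=150°
  d=(-0.8660,0.5000)  start (1,3)  tX=0.3695 tY=1.2000  stride 1/|dx|=1.1547 1/|dy|=2.0000
    cross x-line → (0,3), t=0.3695 (wall)
  → r_1 = 0.3695
beam 2: φ=90°, α=240°
  d=(-0.5000,-0.8660)  start (1,3)  tX=0.6400 tY=0.4619  stride 1/|dx|=2.0000 1/|dy|=1.1547
    cross y-line → (1,2), t=0.4619
    cross x-line → (0,2), t=0.6400 (wall)
  → r_2 = 0.6400
beam 3: φ=180°, α=330°
  d=(0.8660,-0.5000)  start (1,3)  tX=0.7852 tY=0.8000  stride 1/|dx|=1.1547 1/|dy|=2.0000
    cross x-line → (2,3), t=0.7852
    cross y-line → (2,2), t=0.8000
    cross x-line → (3,2), t=1.9399
    cross y-line → (3,1), t=2.8000
    cross x-line → (4,1), t=3.0946
    cross x-line → (5,1), t=4.2493 (wall)
  → r_3 = 4.2493
beam 4: φ=270°, α=60°
  d=(0.5000,0.8660)  start (1,3)  tX=1.3600 tY=0.6928  stride 1/|dx|=2.0000 1/|dy|=1.1547
    cross y-line → (1,4), t=0.6928
    cross x-line → (2,4), t=1.3600
    cross y-line → (2,5), t=1.8475
    cross y-line → (2,6), t=3.0022 (wall)
  → r_4 = 3.0022

ranges = [0.3695, 0.6400, 4.2493, 3.0022]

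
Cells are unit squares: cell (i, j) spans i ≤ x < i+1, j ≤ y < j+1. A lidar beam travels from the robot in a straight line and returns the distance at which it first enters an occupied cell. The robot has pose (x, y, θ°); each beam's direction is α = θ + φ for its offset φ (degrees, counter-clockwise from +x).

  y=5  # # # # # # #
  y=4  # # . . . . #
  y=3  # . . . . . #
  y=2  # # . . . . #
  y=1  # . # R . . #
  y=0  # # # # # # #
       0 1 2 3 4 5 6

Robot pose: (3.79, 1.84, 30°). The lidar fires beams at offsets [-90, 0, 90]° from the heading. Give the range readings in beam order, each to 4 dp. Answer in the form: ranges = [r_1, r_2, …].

ranges = [0.9699, 2.5519, 3.5800]

beam 1: φ=-90°, α=300°
  direction (0.5000, -0.8660); cell (3,1); t to first gridline: x 0.4200, y 0.9699 (then +2.0000 / +1.1547)
    (4,1) via x @ 0.4200
    (4,0) via y @ 0.9699  # hit
  → r_1 = 0.9699
beam 2: φ=0°, α=30°
  direction (0.8660, 0.5000); cell (3,1); t to first gridline: x 0.2425, y 0.3200 (then +1.1547 / +2.0000)
    (4,1) via x @ 0.2425
    (4,2) via y @ 0.3200
    (5,2) via x @ 1.3972
    (5,3) via y @ 2.3200
    (6,3) via x @ 2.5519  # hit
  → r_2 = 2.5519
beam 3: φ=90°, α=120°
  direction (-0.5000, 0.8660); cell (3,1); t to first gridline: x 1.5800, y 0.1848 (then +2.0000 / +1.1547)
    (3,2) via y @ 0.1848
    (3,3) via y @ 1.3395
    (2,3) via x @ 1.5800
    (2,4) via y @ 2.4942
    (1,4) via x @ 3.5800  # hit
  → r_3 = 3.5800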